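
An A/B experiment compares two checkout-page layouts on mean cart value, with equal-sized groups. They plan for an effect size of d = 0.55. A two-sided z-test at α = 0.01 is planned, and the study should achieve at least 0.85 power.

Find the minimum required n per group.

n = 87 per group

Set Φ(δ − 2.576) = 0.85; then δ − 2.576 = Φ⁻¹(0.85) = 1.036, giving δ = 3.612.
(Ignoring the negligible lower-tail rejection probability gives the usual closed-form inversion.)
δ = d·√(n/2) ⇒ n = 2(δ/d)² = 2 × (3.612 / 0.55)² = 86.27.
Rounding up, n = 87 per group.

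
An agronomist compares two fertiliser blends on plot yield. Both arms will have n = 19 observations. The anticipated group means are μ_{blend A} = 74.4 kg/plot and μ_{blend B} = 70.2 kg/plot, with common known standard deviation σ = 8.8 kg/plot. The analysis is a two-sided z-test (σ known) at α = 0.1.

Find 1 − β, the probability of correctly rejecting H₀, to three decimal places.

Standardized effect: d = |μ_{blend A} − μ_{blend B}| / σ = |74.4 − 70.2| / 8.8 = 0.4773
Noncentrality parameter: δ = d·√(n/2) = 0.4773 × √(19/2) = 1.4711
Critical value for a two-sided test at α = 0.1: z_{α/2} = 1.645.
Power = Φ(δ − 1.645) + Φ(−δ − 1.645) = Φ(-0.174) + Φ(-3.116) = 0.4310 + 0.0009 = 0.4319.

Power ≈ 0.432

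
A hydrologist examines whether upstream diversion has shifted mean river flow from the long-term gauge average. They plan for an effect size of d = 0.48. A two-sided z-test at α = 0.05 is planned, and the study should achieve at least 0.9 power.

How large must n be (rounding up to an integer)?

n = 46

Set Φ(δ − 1.960) = 0.9; then δ − 1.960 = Φ⁻¹(0.9) = 1.282, giving δ = 3.242.
(Ignoring the negligible lower-tail rejection probability gives the usual closed-form inversion.)
δ = d·√n ⇒ n = (δ/d)² = (3.242 / 0.48)² = 45.61.
Rounding up, n = 46.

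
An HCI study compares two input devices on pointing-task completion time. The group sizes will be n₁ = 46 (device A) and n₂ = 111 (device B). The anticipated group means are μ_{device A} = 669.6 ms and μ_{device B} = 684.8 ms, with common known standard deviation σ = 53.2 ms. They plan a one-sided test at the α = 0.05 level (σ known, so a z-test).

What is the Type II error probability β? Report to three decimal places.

Standardized effect: d = |μ_{device A} − μ_{device B}| / σ = |669.6 − 684.8| / 53.2 = 0.2857
Noncentrality parameter: δ = d / √(1/n₁ + 1/n₂) = 0.2857 / √(1/46 + 1/111) = 1.6294
One-sided α = 0.05 → critical value z_{0.05} = 1.645.
Power = P(Z > 1.645 − δ) = Φ(-0.015) = 0.4938.
Type II error: β = 1 − power = 1 − 0.4938 = 0.5062.

β ≈ 0.506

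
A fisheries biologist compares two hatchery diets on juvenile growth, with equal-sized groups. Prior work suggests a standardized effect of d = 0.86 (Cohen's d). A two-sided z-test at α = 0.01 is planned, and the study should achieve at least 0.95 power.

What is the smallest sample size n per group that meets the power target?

n = 49 per group

For power 0.95 need Φ(δ − z_{0.005}) = 0.95, so δ = z_{0.005} + z_{0.05} = 2.576 + 1.645 = 4.221.
(Ignoring the negligible lower-tail rejection probability gives the usual closed-form inversion.)
δ = d·√(n/2) ⇒ n = 2(δ/d)² = 2 × (4.221 / 0.86)² = 48.17.
Round up to the next whole unit.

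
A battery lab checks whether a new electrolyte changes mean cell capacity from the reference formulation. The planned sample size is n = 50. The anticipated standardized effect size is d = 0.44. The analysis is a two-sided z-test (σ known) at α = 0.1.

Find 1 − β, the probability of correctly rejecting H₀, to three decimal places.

Power ≈ 0.929

Noncentrality parameter: δ = d·√n = 0.44 × √50 = 3.1113
Two-sided α = 0.1 → critical value z_{0.05} = 1.645.
Power = Φ(δ − 1.645) + Φ(−δ − 1.645) = Φ(1.466) + Φ(-4.756) = 0.9287 + 0.0000 = 0.9287.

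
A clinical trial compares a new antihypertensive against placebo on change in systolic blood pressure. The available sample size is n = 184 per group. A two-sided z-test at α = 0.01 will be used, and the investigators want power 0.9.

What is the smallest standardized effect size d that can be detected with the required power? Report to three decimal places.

Required noncentrality: δ = z_{0.005} + z_{0.10} = 2.576 + 1.282 = 3.857.
(Lower-tail contribution to power is negligible for δ > 0.)
δ = d·√(n/2) ⇒ d = δ/√(n/2) = 3.857/√(184/2) = 0.4022.

d ≈ 0.402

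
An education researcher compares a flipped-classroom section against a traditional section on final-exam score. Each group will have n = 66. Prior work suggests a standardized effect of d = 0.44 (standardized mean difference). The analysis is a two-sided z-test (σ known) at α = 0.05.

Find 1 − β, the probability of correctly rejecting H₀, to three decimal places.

Power ≈ 0.715

Noncentrality parameter: δ = d·√(n/2) = 0.44 × √(66/2) = 2.5276
Critical value for a two-sided test at α = 0.05: z_{α/2} = 1.960.
Power = Φ(δ − 1.960) + Φ(−δ − 1.960) = Φ(0.568) + Φ(-4.488) = 0.7149 + 0.0000 = 0.7149.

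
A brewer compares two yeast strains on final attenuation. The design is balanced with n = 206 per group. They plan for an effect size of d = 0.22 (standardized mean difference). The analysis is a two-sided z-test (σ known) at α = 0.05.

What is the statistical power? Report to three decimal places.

Noncentrality parameter: λ = d·√(n/2) = 0.22 × √(206/2) = 2.2328
Critical value for a two-sided test at α = 0.05: z_{α/2} = 1.960.
Power = Φ(λ − 1.960) + Φ(−λ − 1.960) = Φ(0.273) + Φ(-4.193) = 0.6075 + 0.0000 = 0.6075.

Power ≈ 0.608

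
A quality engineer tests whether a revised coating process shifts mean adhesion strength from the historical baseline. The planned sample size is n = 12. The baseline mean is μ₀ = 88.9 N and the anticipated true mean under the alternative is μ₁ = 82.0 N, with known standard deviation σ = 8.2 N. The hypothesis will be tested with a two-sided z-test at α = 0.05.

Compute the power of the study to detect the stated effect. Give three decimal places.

Power ≈ 0.830

Standardized effect: d = |μ₁ − μ₀| / σ = |82.0 − 88.9| / 8.2 = 0.8415
Noncentrality parameter: δ = d·√n = 0.8415 × √12 = 2.9149
Two-sided α = 0.05 → critical value z_{0.025} = 1.960.
Power = Φ(δ − 1.960) + Φ(−δ − 1.960) = Φ(0.955) + Φ(-4.875) = 0.8302 + 0.0000 = 0.8302.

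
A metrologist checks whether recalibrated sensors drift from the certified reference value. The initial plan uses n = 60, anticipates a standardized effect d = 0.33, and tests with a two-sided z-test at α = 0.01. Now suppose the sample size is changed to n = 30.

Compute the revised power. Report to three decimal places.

With n = 30: δ = d·√n = 0.33 × √30 = 1.8075. Critical value z_{0.005} = 2.576.
Revised power = Φ(δ − 2.576) + Φ(−δ − 2.576) = Φ(-0.768) + Φ(-4.383) = 0.2211 + 0.0000 = 0.2211.

Power ≈ 0.221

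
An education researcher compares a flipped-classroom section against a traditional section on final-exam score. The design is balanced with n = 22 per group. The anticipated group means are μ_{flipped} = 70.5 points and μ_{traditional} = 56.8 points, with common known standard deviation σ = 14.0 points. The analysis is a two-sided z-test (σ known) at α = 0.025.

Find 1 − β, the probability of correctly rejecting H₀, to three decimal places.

Power ≈ 0.842

Standardized effect: d = |μ_{flipped} − μ_{traditional}| / σ = |70.5 − 56.8| / 14.0 = 0.9786
Noncentrality parameter: λ = d·√(n/2) = 0.9786 × √(22/2) = 3.2456
Two-sided α = 0.025 → critical value z_{0.0125} = 2.241.
Power = Φ(λ − 2.241) + Φ(−λ − 2.241) = Φ(1.004) + Φ(-5.487) = 0.8423 + 0.0000 = 0.8423.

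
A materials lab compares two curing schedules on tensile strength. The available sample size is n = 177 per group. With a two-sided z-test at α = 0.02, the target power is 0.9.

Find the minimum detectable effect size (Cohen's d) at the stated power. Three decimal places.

Required noncentrality: δ = z_{0.01} + z_{0.10} = 2.326 + 1.282 = 3.608.
(The second rejection-region term Φ(−δ − z_{α/2}) is negligible and dropped.)
δ = d·√(n/2) ⇒ d = δ/√(n/2) = 3.608/√(177/2) = 0.3835.

d ≈ 0.384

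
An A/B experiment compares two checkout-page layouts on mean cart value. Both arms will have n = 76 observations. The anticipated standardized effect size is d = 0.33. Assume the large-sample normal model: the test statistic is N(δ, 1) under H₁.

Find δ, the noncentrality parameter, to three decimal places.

δ ≈ 2.034

The noncentrality parameter scales effect size by the design's sample-size factor: δ = d·√(n/2) = 0.33 × √(76/2) = 2.0343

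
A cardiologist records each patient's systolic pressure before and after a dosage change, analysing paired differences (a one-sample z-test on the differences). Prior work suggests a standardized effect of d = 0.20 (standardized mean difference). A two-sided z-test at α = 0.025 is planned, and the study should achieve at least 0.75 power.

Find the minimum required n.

n = 213

Set Φ(δ − 2.241) = 0.75; then δ − 2.241 = Φ⁻¹(0.75) = 0.674, giving δ = 2.916.
(Ignoring the negligible lower-tail rejection probability gives the usual closed-form inversion.)
δ = d·√n ⇒ n = (δ/d)² = (2.916 / 0.20)² = 212.56.
Round up to the next whole unit.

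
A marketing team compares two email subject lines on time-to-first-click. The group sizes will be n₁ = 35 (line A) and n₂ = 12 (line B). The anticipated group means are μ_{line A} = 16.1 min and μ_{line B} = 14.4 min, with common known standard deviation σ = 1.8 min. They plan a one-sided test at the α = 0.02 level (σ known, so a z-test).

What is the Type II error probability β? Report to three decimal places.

β ≈ 0.221

Standardized effect: d = |μ_{line A} − μ_{line B}| / σ = |16.1 − 14.4| / 1.8 = 0.9444
Noncentrality parameter: δ = d / √(1/n₁ + 1/n₂) = 0.9444 / √(1/35 + 1/12) = 2.8233
Critical value for a one-sided test at α = 0.02: z_α = 2.054.
Power = P(Z > 2.054 − δ) = Φ(0.770) = 0.7792.
Type II error: β = 1 − power = 1 − 0.7792 = 0.2208.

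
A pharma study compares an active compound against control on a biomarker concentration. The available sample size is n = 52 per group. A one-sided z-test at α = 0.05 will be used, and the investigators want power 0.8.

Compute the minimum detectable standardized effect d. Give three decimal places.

Need Φ(δ − 1.645) = 0.8, so δ = 1.645 + 0.842 = 2.486.
δ = d·√(n/2) ⇒ d = δ/√(n/2) = 2.486/√(52/2) = 0.4876.

d ≈ 0.488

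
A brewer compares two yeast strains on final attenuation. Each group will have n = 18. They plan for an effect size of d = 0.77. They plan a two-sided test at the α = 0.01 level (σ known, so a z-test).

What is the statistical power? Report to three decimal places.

Power ≈ 0.395

Noncentrality parameter: δ = d·√(n/2) = 0.77 × √(18/2) = 2.3100
Two-sided α = 0.01 → critical value z_{0.005} = 2.576.
Power = Φ(δ − 2.576) + Φ(−δ − 2.576) = Φ(-0.266) + Φ(-4.886) = 0.3952 + 0.0000 = 0.3952.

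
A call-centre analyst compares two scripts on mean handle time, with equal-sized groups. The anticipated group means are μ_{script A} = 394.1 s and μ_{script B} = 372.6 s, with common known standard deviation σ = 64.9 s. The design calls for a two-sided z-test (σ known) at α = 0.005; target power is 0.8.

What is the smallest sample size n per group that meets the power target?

n = 243 per group

Standardized effect: d = |μ_{script A} − μ_{script B}| / σ = |394.1 − 372.6| / 64.9 = 0.3313
For power 0.8 need Φ(δ − z_{0.0025}) = 0.8, so δ = z_{0.0025} + z_{0.20} = 2.807 + 0.842 = 3.649.
(Ignoring the negligible lower-tail rejection probability gives the usual closed-form inversion.)
δ = d·√(n/2) ⇒ n = 2(δ/d)² = 2 × (3.649 / 0.3313)² = 242.61.
Rounding up, n = 243 per group.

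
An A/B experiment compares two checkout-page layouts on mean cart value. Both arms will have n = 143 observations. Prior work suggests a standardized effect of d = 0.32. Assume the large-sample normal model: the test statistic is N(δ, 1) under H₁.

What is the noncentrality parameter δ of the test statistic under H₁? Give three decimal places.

δ ≈ 2.706

The noncentrality parameter scales effect size by the design's sample-size factor: δ = d·√(n/2) = 0.32 × √(143/2) = 2.7058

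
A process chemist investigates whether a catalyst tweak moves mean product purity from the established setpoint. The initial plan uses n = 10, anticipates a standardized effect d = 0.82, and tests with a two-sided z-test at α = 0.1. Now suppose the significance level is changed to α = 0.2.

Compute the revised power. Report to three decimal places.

Power ≈ 0.905

δ = d·√n = 0.82 × √10 = 2.5931 (unchanged). New critical value: z_{0.1} = 1.282.
Revised power = Φ(δ − 1.282) + Φ(−δ − 1.282) = Φ(1.312) + Φ(-3.875) = 0.9052 + 0.0001 = 0.9052.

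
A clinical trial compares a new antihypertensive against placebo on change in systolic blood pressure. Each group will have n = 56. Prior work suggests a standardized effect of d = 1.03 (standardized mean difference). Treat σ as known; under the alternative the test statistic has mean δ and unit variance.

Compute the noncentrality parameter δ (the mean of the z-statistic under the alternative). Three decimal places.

δ ≈ 5.450

δ = d·√(n/2) = 1.03 × √(56/2) = 5.4502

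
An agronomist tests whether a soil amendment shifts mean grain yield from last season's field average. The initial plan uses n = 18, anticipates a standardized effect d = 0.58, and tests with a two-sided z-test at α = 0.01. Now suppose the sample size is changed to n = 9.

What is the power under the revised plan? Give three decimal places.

Power ≈ 0.202

With n = 9: δ = d·√n = 0.58 × √9 = 1.7400. Critical value z_{0.005} = 2.576.
Revised power = Φ(δ − 2.576) + Φ(−δ − 2.576) = Φ(-0.836) + Φ(-4.316) = 0.2016 + 0.0000 = 0.2016.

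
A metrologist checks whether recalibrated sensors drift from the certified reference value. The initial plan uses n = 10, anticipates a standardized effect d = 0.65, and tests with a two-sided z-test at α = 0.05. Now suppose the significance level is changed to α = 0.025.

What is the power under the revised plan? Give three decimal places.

Power ≈ 0.426

δ = d·√n = 0.65 × √10 = 2.0555 (unchanged). New critical value: z_{0.0125} = 2.241.
Revised power = Φ(δ − 2.241) + Φ(−δ − 2.241) = Φ(-0.186) + Φ(-4.297) = 0.4263 + 0.0000 = 0.4263.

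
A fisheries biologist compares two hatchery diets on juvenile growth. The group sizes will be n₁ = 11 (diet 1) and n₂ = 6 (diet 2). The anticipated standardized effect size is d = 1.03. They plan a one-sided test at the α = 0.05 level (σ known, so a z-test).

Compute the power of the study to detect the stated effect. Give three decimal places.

Power ≈ 0.650

Noncentrality parameter: δ = d / √(1/n₁ + 1/n₂) = 1.03 / √(1/11 + 1/6) = 2.0295
One-sided α = 0.05 → critical value z_{0.05} = 1.645.
Power = P(Z > 1.645 − δ) = Φ(0.385) = 0.6497.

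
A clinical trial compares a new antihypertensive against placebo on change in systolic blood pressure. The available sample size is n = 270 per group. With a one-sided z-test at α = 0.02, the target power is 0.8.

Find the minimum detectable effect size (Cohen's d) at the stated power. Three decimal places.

Required noncentrality: δ = z_{0.02} + z_{0.20} = 2.054 + 0.842 = 2.895.
δ = d·√(n/2) ⇒ d = δ/√(n/2) = 2.895/√(270/2) = 0.2492.

d ≈ 0.249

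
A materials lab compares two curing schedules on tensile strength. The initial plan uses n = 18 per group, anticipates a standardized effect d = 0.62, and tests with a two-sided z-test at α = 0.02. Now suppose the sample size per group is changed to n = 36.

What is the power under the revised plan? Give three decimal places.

With n = 36 per group: δ = d·√(n/2) = 0.62 × √(36/2) = 2.6304. Critical value z_{0.01} = 2.326.
Revised power = Φ(δ − 2.326) + Φ(−δ − 2.326) = Φ(0.304) + Φ(-4.957) = 0.6195 + 0.0000 = 0.6195.

Power ≈ 0.619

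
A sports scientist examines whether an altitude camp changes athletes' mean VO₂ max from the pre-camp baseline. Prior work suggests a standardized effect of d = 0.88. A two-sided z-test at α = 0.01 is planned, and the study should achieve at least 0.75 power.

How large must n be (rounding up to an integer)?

Set Φ(δ − 2.576) = 0.75; then δ − 2.576 = Φ⁻¹(0.75) = 0.674, giving δ = 3.250.
(The Φ(−δ − z_{α/2}) term is vanishingly small for δ > 0 and is dropped in the standard sample-size formula.)
δ = d·√n ⇒ n = (δ/d)² = (3.250 / 0.88)² = 13.64.
Round up to the next whole unit.

n = 14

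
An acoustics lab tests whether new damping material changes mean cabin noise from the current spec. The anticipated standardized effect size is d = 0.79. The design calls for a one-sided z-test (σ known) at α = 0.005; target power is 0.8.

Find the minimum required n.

n = 19

Set Φ(δ − 2.576) = 0.8; then δ − 2.576 = Φ⁻¹(0.8) = 0.842, giving δ = 3.417.
δ = d·√n ⇒ n = (δ/d)² = (3.417 / 0.79)² = 18.71.
Rounding up, n = 19.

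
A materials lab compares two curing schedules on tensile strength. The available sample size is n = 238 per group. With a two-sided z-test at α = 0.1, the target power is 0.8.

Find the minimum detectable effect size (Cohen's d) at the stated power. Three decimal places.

d ≈ 0.228

Need Φ(δ − 1.645) = 0.8, so δ = 1.645 + 0.842 = 2.486.
(The second rejection-region term Φ(−δ − z_{α/2}) is negligible and dropped.)
δ = d·√(n/2) ⇒ d = δ/√(n/2) = 2.486/√(238/2) = 0.2279.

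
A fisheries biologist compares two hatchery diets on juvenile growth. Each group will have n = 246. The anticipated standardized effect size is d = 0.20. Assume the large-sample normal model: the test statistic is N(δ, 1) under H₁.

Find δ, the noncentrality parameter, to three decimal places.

The noncentrality parameter scales effect size by the design's sample-size factor: δ = d·√(n/2) = 0.20 × √(246/2) = 2.2181

δ ≈ 2.218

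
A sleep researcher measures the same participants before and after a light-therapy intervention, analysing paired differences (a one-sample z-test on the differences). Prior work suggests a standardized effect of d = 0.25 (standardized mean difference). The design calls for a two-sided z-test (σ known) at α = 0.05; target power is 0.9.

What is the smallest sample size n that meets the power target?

For power 0.9 need Φ(δ − z_{0.025}) = 0.9, so δ = z_{0.025} + z_{0.10} = 1.960 + 1.282 = 3.242.
(Ignoring the negligible lower-tail rejection probability gives the usual closed-form inversion.)
δ = d·√n ⇒ n = (δ/d)² = (3.242 / 0.25)² = 168.12.
Round up to the next whole unit.

n = 169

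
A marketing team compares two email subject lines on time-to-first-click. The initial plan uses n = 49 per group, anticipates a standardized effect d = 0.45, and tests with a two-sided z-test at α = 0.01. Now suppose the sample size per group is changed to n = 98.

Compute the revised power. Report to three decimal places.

With n = 98 per group: δ = d·√(n/2) = 0.45 × √(98/2) = 3.1500. Critical value z_{0.005} = 2.576.
Revised power = Φ(δ − 2.576) + Φ(−δ − 2.576) = Φ(0.574) + Φ(-5.726) = 0.7171 + 0.0000 = 0.7171.

Power ≈ 0.717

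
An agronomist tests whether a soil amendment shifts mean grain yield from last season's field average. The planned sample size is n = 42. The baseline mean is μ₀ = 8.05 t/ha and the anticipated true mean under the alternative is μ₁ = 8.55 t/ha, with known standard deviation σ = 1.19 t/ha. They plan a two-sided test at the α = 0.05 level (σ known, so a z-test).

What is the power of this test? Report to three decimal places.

Power ≈ 0.777

Standardized effect: d = |μ₁ − μ₀| / σ = |8.55 − 8.05| / 1.19 = 0.4202
Noncentrality parameter: δ = d·√n = 0.4202 × √42 = 2.7230
Critical value for a two-sided test at α = 0.05: z_{α/2} = 1.960.
Power = Φ(δ − 1.960) + Φ(−δ − 1.960) = Φ(0.763) + Φ(-4.683) = 0.7773 + 0.0000 = 0.7773.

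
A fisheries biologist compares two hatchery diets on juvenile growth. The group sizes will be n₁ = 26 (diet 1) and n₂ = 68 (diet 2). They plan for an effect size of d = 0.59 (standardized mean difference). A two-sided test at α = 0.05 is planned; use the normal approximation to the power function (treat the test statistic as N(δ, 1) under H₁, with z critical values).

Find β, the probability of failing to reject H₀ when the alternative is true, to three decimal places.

Noncentrality parameter: δ = d / √(1/n₁ + 1/n₂) = 0.59 / √(1/26 + 1/68) = 2.5588
Two-sided α = 0.05 → critical value z_{0.025} = 1.960.
Power = Φ(δ − 1.960) + Φ(−δ − 1.960) = Φ(0.599) + Φ(-4.519) = 0.7253 + 0.0000 = 0.7253.
Type II error: β = 1 − power = 1 − 0.7253 = 0.2747.

β ≈ 0.275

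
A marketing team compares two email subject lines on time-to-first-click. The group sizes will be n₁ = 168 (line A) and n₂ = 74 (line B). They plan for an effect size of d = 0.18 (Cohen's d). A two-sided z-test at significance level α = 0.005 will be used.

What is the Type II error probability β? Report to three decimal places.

β ≈ 0.935

Noncentrality parameter: δ = d / √(1/n₁ + 1/n₂) = 0.18 / √(1/168 + 1/74) = 1.2901
Two-sided α = 0.005 → critical value z_{0.0025} = 2.807.
Power = Φ(δ − 2.807) + Φ(−δ − 2.807) = Φ(-1.517) + Φ(-4.097) = 0.0646 + 0.0000 = 0.0647.
Type II error: β = 1 − power = 1 − 0.0647 = 0.9353.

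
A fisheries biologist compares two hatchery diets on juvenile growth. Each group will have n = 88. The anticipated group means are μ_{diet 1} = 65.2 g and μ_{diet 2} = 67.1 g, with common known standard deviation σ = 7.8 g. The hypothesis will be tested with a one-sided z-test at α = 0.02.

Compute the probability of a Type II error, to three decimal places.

β ≈ 0.669

Standardized effect: d = |μ_{diet 1} − μ_{diet 2}| / σ = |65.2 − 67.1| / 7.8 = 0.2436
Noncentrality parameter: δ = d·√(n/2) = 0.2436 × √(88/2) = 1.6158
One-sided α = 0.02 → critical value z_{0.02} = 2.054.
Power = P(Z > 2.054 − δ) = Φ(-0.438) = 0.3307.
Type II error: β = 1 − power = 1 − 0.3307 = 0.6693.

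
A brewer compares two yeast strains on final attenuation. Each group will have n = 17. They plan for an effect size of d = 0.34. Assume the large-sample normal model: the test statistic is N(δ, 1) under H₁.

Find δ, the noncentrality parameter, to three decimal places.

δ ≈ 0.991

The noncentrality parameter scales effect size by the design's sample-size factor: δ = d·√(n/2) = 0.34 × √(17/2) = 0.9913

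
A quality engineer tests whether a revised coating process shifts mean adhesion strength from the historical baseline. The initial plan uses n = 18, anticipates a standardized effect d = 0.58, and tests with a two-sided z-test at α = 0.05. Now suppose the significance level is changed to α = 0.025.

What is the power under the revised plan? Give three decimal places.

δ = d·√n = 0.58 × √18 = 2.4607 (unchanged). New critical value: z_{0.0125} = 2.241.
Revised power = Φ(δ − 2.241) + Φ(−δ − 2.241) = Φ(0.219) + Φ(-4.702) = 0.5868 + 0.0000 = 0.5868.

Power ≈ 0.587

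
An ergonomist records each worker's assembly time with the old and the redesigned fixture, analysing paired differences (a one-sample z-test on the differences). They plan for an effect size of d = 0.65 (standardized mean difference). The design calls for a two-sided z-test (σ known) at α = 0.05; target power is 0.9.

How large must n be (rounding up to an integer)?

For power 0.9 need Φ(δ − z_{0.025}) = 0.9, so δ = z_{0.025} + z_{0.10} = 1.960 + 1.282 = 3.242.
(The Φ(−δ − z_{α/2}) term is vanishingly small for δ > 0 and is dropped in the standard sample-size formula.)
δ = d·√n ⇒ n = (δ/d)² = (3.242 / 0.65)² = 24.87.
Rounding up, n = 25.

n = 25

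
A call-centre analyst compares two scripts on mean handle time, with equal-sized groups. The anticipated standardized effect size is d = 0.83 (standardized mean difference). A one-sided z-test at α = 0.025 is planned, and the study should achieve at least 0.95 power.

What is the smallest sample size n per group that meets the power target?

n = 38 per group

For power 0.95 need Φ(δ − z_{0.025}) = 0.95, so δ = z_{0.025} + z_{0.05} = 1.960 + 1.645 = 3.605.
δ = d·√(n/2) ⇒ n = 2(δ/d)² = 2 × (3.605 / 0.83)² = 37.73.
Round up to the next whole unit.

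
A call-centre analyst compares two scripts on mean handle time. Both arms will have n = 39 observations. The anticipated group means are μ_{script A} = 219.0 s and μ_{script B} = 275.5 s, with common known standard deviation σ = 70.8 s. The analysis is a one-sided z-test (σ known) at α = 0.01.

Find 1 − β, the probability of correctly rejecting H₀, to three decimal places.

Power ≈ 0.884

Standardized effect: d = |μ_{script A} − μ_{script B}| / σ = |219.0 − 275.5| / 70.8 = 0.7980
Noncentrality parameter: δ = d·√(n/2) = 0.7980 × √(39/2) = 3.5240
Critical value for a one-sided test at α = 0.01: z_α = 2.326.
Power = P(Z > 2.326 − δ) = Φ(1.198) = 0.8845.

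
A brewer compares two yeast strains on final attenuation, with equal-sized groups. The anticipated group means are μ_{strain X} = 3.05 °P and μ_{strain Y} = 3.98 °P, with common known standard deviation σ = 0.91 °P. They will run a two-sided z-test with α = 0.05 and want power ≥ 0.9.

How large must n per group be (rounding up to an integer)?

n = 21 per group

Standardized effect: d = |μ_{strain X} − μ_{strain Y}| / σ = |3.05 − 3.98| / 0.91 = 1.0220
For power 0.9 need Φ(δ − z_{0.025}) = 0.9, so δ = z_{0.025} + z_{0.10} = 1.960 + 1.282 = 3.242.
(The Φ(−δ − z_{α/2}) term is vanishingly small for δ > 0 and is dropped in the standard sample-size formula.)
δ = d·√(n/2) ⇒ n = 2(δ/d)² = 2 × (3.242 / 1.0220)² = 20.12.
Round up to the next whole unit.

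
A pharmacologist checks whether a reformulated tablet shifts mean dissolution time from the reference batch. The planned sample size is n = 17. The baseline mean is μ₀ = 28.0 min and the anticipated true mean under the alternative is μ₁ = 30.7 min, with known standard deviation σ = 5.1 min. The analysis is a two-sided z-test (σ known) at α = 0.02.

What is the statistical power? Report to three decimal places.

Power ≈ 0.443

Standardized effect: d = |μ₁ − μ₀| / σ = |30.7 − 28.0| / 5.1 = 0.5294
Noncentrality parameter: δ = d·√n = 0.5294 × √17 = 2.1828
Critical value for a two-sided test at α = 0.02: z_{α/2} = 2.326.
Power = Φ(δ − 2.326) + Φ(−δ − 2.326) = Φ(-0.144) + Φ(-4.509) = 0.4429 + 0.0000 = 0.4429.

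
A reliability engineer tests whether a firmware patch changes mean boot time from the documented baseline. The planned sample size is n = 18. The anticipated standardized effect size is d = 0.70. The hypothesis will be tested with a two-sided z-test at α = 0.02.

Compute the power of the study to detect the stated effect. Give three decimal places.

Power ≈ 0.740

Noncentrality parameter: δ = d·√n = 0.70 × √18 = 2.9698
Two-sided α = 0.02 → critical value z_{0.01} = 2.326.
Power = Φ(δ − 2.326) + Φ(−δ − 2.326) = Φ(0.644) + Φ(-5.296) = 0.7401 + 0.0000 = 0.7401.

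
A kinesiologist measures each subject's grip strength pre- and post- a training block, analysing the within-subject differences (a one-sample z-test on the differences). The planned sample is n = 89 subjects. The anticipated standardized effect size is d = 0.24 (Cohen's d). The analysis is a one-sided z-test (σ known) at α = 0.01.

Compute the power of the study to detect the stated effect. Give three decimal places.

Noncentrality parameter: δ = d·√n = 0.24 × √89 = 2.2642
Critical value for a one-sided test at α = 0.01: z_α = 2.326.
Power = P(Z > 2.326 − δ) = Φ(-0.062) = 0.4752.

Power ≈ 0.475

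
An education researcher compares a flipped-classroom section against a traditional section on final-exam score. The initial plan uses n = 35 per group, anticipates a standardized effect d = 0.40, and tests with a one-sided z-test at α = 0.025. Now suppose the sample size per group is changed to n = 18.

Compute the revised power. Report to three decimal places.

With n = 18 per group: δ = d·√(n/2) = 0.40 × √(18/2) = 1.2000. Critical value z_{0.025} = 1.960.
Revised power = P(Z > 1.960 − δ) = Φ(-0.760) = 0.2236.

Power ≈ 0.224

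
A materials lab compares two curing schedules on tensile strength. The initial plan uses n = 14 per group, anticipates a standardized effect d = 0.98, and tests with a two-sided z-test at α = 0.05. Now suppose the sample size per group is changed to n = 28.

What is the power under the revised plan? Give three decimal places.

Power ≈ 0.956

With n = 28 per group: δ = d·√(n/2) = 0.98 × √(28/2) = 3.6668. Critical value z_{0.025} = 1.960.
Revised power = Φ(δ − 1.960) + Φ(−δ − 1.960) = Φ(1.707) + Φ(-5.627) = 0.9561 + 0.0000 = 0.9561.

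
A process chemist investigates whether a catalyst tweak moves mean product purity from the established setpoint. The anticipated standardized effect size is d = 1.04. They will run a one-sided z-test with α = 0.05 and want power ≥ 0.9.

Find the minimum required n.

Set Φ(δ − 1.645) = 0.9; then δ − 1.645 = Φ⁻¹(0.9) = 1.282, giving δ = 2.926.
δ = d·√n ⇒ n = (δ/d)² = (2.926 / 1.04)² = 7.92.
Rounding up, n = 8.

n = 8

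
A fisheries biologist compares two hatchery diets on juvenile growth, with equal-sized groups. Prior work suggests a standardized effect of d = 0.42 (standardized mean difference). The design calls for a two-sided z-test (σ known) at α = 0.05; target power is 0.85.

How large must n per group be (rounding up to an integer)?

n = 102 per group

For power 0.85 need Φ(δ − z_{0.025}) = 0.85, so δ = z_{0.025} + z_{0.15} = 1.960 + 1.036 = 2.996.
(Ignoring the negligible lower-tail rejection probability gives the usual closed-form inversion.)
δ = d·√(n/2) ⇒ n = 2(δ/d)² = 2 × (2.996 / 0.42)² = 101.80.
Rounding up, n = 102 per group.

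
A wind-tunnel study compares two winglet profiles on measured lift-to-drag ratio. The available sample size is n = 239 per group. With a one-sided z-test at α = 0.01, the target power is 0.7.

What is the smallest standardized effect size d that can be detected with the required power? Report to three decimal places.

Required noncentrality: δ = z_{0.01} + z_{0.30} = 2.326 + 0.524 = 2.851.
δ = d·√(n/2) ⇒ d = δ/√(n/2) = 2.851/√(239/2) = 0.2608.

d ≈ 0.261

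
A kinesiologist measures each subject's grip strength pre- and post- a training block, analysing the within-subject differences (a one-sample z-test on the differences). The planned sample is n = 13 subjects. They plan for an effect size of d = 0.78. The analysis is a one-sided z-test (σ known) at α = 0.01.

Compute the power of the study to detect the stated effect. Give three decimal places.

Power ≈ 0.687

Noncentrality parameter: δ = d·√n = 0.78 × √13 = 2.8123
One-sided α = 0.01 → critical value z_{0.01} = 2.326.
Power = Φ(δ − 2.326) = Φ(0.486) = 0.6865.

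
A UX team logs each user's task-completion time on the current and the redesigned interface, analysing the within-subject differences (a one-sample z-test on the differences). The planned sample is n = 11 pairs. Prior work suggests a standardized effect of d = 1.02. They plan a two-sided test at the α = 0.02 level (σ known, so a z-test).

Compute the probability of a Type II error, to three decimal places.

β ≈ 0.145

Noncentrality parameter: δ = d·√n = 1.02 × √11 = 3.3830
Critical value for a two-sided test at α = 0.02: z_{α/2} = 2.326.
Power = Φ(δ − 2.326) + Φ(−δ − 2.326) = Φ(1.057) + Φ(-5.709) = 0.8547 + 0.0000 = 0.8547.
Type II error: β = 1 − power = 1 − 0.8547 = 0.1453.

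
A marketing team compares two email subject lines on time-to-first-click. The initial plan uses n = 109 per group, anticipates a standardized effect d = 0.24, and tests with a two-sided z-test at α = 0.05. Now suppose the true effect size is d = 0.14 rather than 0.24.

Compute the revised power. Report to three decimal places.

Power ≈ 0.178

With d = 0.14: δ = d·√(n/2) = 0.14 × √(109/2) = 1.0335. Critical value z_{0.025} = 1.960.
Revised power = Φ(δ − 1.960) + Φ(−δ − 1.960) = Φ(-0.926) + Φ(-2.994) = 0.1771 + 0.0014 = 0.1785.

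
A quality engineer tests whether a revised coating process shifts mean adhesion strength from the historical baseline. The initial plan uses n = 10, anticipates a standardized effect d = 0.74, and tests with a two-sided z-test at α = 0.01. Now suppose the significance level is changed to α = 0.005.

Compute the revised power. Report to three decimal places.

δ = d·√n = 0.74 × √10 = 2.3401 (unchanged). New critical value: z_{0.0025} = 2.807.
Revised power = Φ(δ − 2.807) + Φ(−δ − 2.807) = Φ(-0.467) + Φ(-5.147) = 0.3203 + 0.0000 = 0.3203.

Power ≈ 0.320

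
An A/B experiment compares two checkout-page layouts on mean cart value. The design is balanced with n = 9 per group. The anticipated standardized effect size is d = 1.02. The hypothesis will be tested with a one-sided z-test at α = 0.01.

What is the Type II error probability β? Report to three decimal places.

Noncentrality parameter: δ = d·√(n/2) = 1.02 × √(9/2) = 2.1637
One-sided α = 0.01 → critical value z_{0.01} = 2.326.
Power = Φ(δ − 2.326) = Φ(-0.163) = 0.4354.
Type II error: β = 1 − power = 1 − 0.4354 = 0.5646.

β ≈ 0.565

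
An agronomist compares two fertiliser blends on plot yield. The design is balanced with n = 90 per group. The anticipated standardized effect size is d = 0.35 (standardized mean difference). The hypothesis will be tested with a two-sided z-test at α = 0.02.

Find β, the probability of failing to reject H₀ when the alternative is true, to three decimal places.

Noncentrality parameter: δ = d·√(n/2) = 0.35 × √(90/2) = 2.3479
Critical value for a two-sided test at α = 0.02: z_{α/2} = 2.326.
Power = Φ(δ − 2.326) + Φ(−δ − 2.326) = Φ(0.022) + Φ(-4.674) = 0.5086 + 0.0000 = 0.5086.
Type II error: β = 1 − power = 1 − 0.5086 = 0.4914.

β ≈ 0.491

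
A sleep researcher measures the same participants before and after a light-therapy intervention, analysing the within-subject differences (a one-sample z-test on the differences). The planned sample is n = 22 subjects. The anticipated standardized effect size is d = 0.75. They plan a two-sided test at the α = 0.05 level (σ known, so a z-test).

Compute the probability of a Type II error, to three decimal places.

β ≈ 0.060

Noncentrality parameter: λ = d·√n = 0.75 × √22 = 3.5178
Critical value for a two-sided test at α = 0.05: z_{α/2} = 1.960.
Power = Φ(λ − 1.960) + Φ(−λ − 1.960) = Φ(1.558) + Φ(-5.478) = 0.9404 + 0.0000 = 0.9404.
Type II error: β = 1 − power = 1 − 0.9404 = 0.0596.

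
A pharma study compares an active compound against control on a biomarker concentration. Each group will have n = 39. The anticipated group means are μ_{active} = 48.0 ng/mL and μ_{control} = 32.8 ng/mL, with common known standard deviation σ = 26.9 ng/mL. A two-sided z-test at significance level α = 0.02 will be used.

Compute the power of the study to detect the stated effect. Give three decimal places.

Standardized effect: d = |μ_{active} − μ_{control}| / σ = |48.0 − 32.8| / 26.9 = 0.5651
Noncentrality parameter: λ = d·√(n/2) = 0.5651 × √(39/2) = 2.4952
Two-sided α = 0.02 → critical value z_{0.01} = 2.326.
Power = Φ(λ − 2.326) + Φ(−λ − 2.326) = Φ(0.169) + Φ(-4.822) = 0.5671 + 0.0000 = 0.5671.

Power ≈ 0.567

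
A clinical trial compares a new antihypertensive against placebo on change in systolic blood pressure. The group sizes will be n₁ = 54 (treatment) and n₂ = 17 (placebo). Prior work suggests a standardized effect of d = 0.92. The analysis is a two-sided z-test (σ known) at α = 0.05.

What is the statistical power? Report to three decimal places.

Noncentrality parameter: δ = d / √(1/n₁ + 1/n₂) = 0.92 / √(1/54 + 1/17) = 3.3081
Two-sided α = 0.05 → critical value z_{0.025} = 1.960.
Power = Φ(δ − 1.960) + Φ(−δ − 1.960) = Φ(1.348) + Φ(-5.268) = 0.9112 + 0.0000 = 0.9112.

Power ≈ 0.911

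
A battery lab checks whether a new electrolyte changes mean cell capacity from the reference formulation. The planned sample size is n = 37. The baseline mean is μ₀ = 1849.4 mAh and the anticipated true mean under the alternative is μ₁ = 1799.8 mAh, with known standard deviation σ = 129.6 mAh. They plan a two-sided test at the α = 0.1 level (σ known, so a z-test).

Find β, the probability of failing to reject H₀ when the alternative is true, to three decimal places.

Standardized effect: d = |μ₁ − μ₀| / σ = |1799.8 − 1849.4| / 129.6 = 0.3827
Noncentrality parameter: δ = d·√n = 0.3827 × √37 = 2.3280
Two-sided α = 0.1 → critical value z_{0.05} = 1.645.
Power = Φ(δ − 1.645) + Φ(−δ − 1.645) = Φ(0.683) + Φ(-3.973) = 0.7527 + 0.0000 = 0.7528.
Type II error: β = 1 − power = 1 − 0.7528 = 0.2472.

β ≈ 0.247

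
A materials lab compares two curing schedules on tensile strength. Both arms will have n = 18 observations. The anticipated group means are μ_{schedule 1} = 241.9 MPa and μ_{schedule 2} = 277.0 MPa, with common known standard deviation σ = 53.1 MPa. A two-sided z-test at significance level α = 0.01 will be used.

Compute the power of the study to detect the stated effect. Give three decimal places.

Standardized effect: d = |μ_{schedule 1} − μ_{schedule 2}| / σ = |241.9 − 277.0| / 53.1 = 0.6610
Noncentrality parameter: λ = d·√(n/2) = 0.6610 × √(18/2) = 1.9831
Critical value for a two-sided test at α = 0.01: z_{α/2} = 2.576.
Power = Φ(λ − 2.576) + Φ(−λ − 2.576) = Φ(-0.593) + Φ(-4.559) = 0.2767 + 0.0000 = 0.2767.

Power ≈ 0.277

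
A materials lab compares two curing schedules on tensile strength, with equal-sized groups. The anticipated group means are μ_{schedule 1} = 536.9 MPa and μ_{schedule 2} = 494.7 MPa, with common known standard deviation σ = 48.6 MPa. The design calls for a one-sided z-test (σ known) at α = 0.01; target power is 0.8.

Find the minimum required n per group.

n = 27 per group

Standardized effect: d = |μ_{schedule 1} − μ_{schedule 2}| / σ = |536.9 − 494.7| / 48.6 = 0.8683
Set Φ(δ − 2.326) = 0.8; then δ − 2.326 = Φ⁻¹(0.8) = 0.842, giving δ = 3.168.
δ = d·√(n/2) ⇒ n = 2(δ/d)² = 2 × (3.168 / 0.8683)² = 26.62.
Rounding up, n = 27 per group.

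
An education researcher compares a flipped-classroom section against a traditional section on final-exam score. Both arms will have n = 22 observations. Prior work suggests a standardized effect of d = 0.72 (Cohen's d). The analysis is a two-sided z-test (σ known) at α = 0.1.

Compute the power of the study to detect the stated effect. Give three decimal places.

Noncentrality parameter: δ = d·√(n/2) = 0.72 × √(22/2) = 2.3880
Two-sided α = 0.1 → critical value z_{0.05} = 1.645.
Power = Φ(δ − 1.645) + Φ(−δ − 1.645) = Φ(0.743) + Φ(-4.033) = 0.7713 + 0.0000 = 0.7713.

Power ≈ 0.771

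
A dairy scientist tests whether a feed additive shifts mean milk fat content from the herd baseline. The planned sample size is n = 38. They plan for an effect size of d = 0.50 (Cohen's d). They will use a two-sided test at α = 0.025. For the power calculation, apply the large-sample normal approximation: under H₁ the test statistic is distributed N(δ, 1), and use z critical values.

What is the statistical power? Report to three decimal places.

Power ≈ 0.800

Noncentrality parameter: δ = d·√n = 0.50 × √38 = 3.0822
Critical value for a two-sided test at α = 0.025: z_{α/2} = 2.241.
Power = Φ(δ − 2.241) + Φ(−δ − 2.241) = Φ(0.841) + Φ(-5.324) = 0.7998 + 0.0000 = 0.7998.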